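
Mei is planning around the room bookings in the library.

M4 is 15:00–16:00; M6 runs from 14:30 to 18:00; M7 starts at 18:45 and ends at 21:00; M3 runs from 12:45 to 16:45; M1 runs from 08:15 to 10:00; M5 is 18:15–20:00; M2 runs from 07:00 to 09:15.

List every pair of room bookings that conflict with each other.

Sorted by start: M2, M1, M3, M6, M4, M5, M7.
M1 starts before M2 ends → M2 and M1 overlap.
M3 starts after M2 ends, so M2 has no further overlaps.
M3 starts after M1 ends, so M1 has no further overlaps.
M6 starts before M3 ends → M3 and M6 overlap.
M4 starts before M3 ends → M3 and M4 overlap.
M5 starts after M3 ends, so M3 has no further overlaps.
M4 starts before M6 ends → M6 and M4 overlap.
M5 starts after M6 ends, so M6 has no further overlaps.
M5 starts after M4 ends, so M4 has no further overlaps.
M7 starts before M5 ends → M5 and M7 overlap.

M1 & M2, M3 & M4, M3 & M6, M4 & M6, M5 & M7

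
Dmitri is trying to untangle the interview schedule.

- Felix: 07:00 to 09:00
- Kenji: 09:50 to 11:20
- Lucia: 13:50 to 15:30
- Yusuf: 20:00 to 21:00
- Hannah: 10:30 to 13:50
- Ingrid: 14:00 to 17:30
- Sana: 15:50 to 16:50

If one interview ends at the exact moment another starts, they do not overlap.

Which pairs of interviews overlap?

Sorted by start: Felix, Kenji, Hannah, Lucia, Ingrid, Sana, Yusuf.
Kenji starts after Felix ends, so Felix has no further overlaps.
Hannah starts before Kenji ends → Kenji and Hannah overlap.
Lucia starts after Kenji ends, so Kenji has no further overlaps.
Lucia starts exactly when Hannah ends (back-to-back, no overlap), so Hannah has no further overlaps.
Ingrid starts before Lucia ends → Lucia and Ingrid overlap.
Sana starts after Lucia ends, so Lucia has no further overlaps.
Sana starts before Ingrid ends → Ingrid and Sana overlap.
Yusuf starts after Ingrid ends.
Yusuf starts after Sana ends.

Hannah & Kenji, Ingrid & Lucia, Ingrid & Sana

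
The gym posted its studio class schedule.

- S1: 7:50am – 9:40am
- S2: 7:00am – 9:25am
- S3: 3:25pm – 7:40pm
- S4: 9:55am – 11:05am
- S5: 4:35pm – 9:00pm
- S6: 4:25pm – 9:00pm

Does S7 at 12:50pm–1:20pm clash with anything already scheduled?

S2: ends 9:25am at or before S7 starts 12:50pm → clear.
S1: ends 9:40am at or before S7 starts 12:50pm → clear.
S4: ends 11:05am at or before S7 starts 12:50pm → clear.
S3: starts 3:25pm at or after S7 ends 1:20pm → clear.
S6: starts 4:25pm at or after S7 ends 1:20pm → clear.
S5: starts 4:35pm at or after S7 ends 1:20pm → clear.

No — it doesn't clash with anything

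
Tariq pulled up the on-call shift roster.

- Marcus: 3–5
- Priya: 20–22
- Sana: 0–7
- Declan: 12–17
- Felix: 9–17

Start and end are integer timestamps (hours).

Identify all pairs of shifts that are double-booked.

Sorted by start: Sana, Marcus, Felix, Declan, Priya.
Marcus starts before Sana ends → Sana and Marcus overlap.
Felix starts after Sana ends, so nothing later overlaps Sana either.
Felix starts after Marcus ends, so nothing later overlaps Marcus either.
Declan starts before Felix ends → Felix and Declan overlap.
Priya starts after Felix ends.
Priya starts after Declan ends.

Declan & Felix, Marcus & Sana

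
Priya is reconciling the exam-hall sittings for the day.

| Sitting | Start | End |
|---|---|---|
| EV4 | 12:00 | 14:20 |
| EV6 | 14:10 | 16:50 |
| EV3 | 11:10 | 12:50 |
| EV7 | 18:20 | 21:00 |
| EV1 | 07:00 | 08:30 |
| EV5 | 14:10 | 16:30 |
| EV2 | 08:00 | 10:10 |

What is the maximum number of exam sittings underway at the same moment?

Walk through starts and ends in time order (an end at T is processed before a start at T):
07:00 start EV1 → 1
08:00 start EV2 → 2
08:30 end EV1 → 1
10:10 end EV2 → 0
11:10 start EV3 → 1
12:00 start EV4 → 2
12:50 end EV3 → 1
14:10 start EV5 → 2
14:10 start EV6 → 3
14:20 end EV4 → 2
16:30 end EV5 → 1
16:50 end EV6 → 0
18:20 start EV7 → 1
21:00 end EV7 → 0
Peak is 3, at 14:10 (EV4, EV5, EV6).

3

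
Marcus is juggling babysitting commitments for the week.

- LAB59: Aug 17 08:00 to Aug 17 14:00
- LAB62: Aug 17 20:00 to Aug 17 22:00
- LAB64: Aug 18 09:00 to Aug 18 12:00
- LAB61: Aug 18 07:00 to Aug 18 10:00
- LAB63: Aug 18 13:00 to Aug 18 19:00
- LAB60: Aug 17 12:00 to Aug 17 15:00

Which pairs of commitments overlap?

Sorted by start: LAB59, LAB60, LAB62, LAB61, LAB64, LAB63.
LAB60 starts before LAB59 ends → LAB59 and LAB60 overlap.
LAB62 starts after LAB59 ends; LAB59 is clear from here.
LAB62 starts after LAB60 ends; LAB60 is clear from here.
LAB61 starts after LAB62 ends; LAB62 is clear from here.
LAB64 starts before LAB61 ends → LAB61 and LAB64 overlap.
LAB63 starts after LAB61 ends.
LAB63 starts after LAB64 ends.

LAB59 & LAB60, LAB61 & LAB64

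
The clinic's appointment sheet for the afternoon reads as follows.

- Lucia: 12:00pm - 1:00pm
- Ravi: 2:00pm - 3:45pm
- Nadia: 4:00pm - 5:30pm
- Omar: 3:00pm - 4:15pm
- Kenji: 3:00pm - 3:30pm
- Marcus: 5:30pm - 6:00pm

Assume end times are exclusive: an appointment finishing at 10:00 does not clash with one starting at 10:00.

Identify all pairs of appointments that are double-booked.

Kenji & Omar, Kenji & Ravi, Nadia & Omar, Omar & Ravi

Sorted by start: Lucia, Ravi, Omar, Kenji, Nadia, Marcus.
Ravi starts after Lucia ends, so Lucia has no further overlaps.
Omar starts before Ravi ends → Ravi and Omar overlap.
Kenji starts before Ravi ends → Ravi and Kenji overlap.
Nadia starts after Ravi ends, so Ravi has no further overlaps.
Kenji starts before Omar ends → Omar and Kenji overlap.
Nadia starts before Omar ends → Omar and Nadia overlap.
Marcus starts after Omar ends.
Nadia starts after Kenji ends, so Kenji has no further overlaps.
Marcus starts exactly when Nadia ends (back-to-back, no overlap).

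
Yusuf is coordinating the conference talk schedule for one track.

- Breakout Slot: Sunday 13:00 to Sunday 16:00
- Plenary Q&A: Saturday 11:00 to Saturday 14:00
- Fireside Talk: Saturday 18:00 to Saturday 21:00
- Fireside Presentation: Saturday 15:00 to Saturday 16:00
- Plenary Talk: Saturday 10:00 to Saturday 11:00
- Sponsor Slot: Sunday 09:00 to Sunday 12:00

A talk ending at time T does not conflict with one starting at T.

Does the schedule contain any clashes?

Sorted by start: Plenary Talk, Plenary Q&A, Fireside Presentation, Fireside Talk, Sponsor Slot, Breakout Slot.
Plenary Q&A starts exactly when Plenary Talk ends (back-to-back, no overlap); Plenary Talk is clear from here.
Fireside Presentation starts after Plenary Q&A ends; Plenary Q&A is clear from here.
Fireside Talk starts after Fireside Presentation ends; Fireside Presentation is clear from here.
Sponsor Slot starts after Fireside Talk ends; Fireside Talk is clear from here.
Breakout Slot starts after Sponsor Slot ends.
Every pair is clear; the schedule has no overlaps.

No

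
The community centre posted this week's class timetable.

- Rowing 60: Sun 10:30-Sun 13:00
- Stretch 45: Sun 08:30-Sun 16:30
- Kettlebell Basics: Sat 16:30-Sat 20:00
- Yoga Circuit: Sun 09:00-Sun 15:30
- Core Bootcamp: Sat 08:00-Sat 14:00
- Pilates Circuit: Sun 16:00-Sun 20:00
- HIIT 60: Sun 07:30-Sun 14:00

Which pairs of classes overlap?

HIIT 60 & Rowing 60, HIIT 60 & Stretch 45, HIIT 60 & Yoga Circuit, Pilates Circuit & Stretch 45, Rowing 60 & Stretch 45, Rowing 60 & Yoga Circuit, Stretch 45 & Yoga Circuit

Sorted by start: Core Bootcamp, Kettlebell Basics, HIIT 60, Stretch 45, Yoga Circuit, Rowing 60, Pilates Circuit.
Kettlebell Basics starts after Core Bootcamp ends; Core Bootcamp is clear from here.
HIIT 60 starts after Kettlebell Basics ends; Kettlebell Basics is clear from here.
Stretch 45 starts before HIIT 60 ends → HIIT 60 and Stretch 45 overlap.
Yoga Circuit starts before HIIT 60 ends → HIIT 60 and Yoga Circuit overlap.
Rowing 60 starts before HIIT 60 ends → HIIT 60 and Rowing 60 overlap.
Pilates Circuit starts after HIIT 60 ends.
Yoga Circuit starts before Stretch 45 ends → Stretch 45 and Yoga Circuit overlap.
Rowing 60 starts before Stretch 45 ends → Stretch 45 and Rowing 60 overlap.
Pilates Circuit starts before Stretch 45 ends → Stretch 45 and Pilates Circuit overlap.
Rowing 60 starts before Yoga Circuit ends → Yoga Circuit and Rowing 60 overlap.
Pilates Circuit starts after Yoga Circuit ends.
Pilates Circuit starts after Rowing 60 ends.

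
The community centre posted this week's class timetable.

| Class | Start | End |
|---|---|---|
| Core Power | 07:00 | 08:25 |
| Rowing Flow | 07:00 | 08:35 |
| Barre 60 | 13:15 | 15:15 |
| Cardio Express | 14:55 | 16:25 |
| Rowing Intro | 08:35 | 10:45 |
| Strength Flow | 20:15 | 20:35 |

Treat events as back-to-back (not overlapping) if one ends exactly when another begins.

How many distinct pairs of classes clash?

Sorted by start: Core Power, Rowing Flow, Rowing Intro, Barre 60, Cardio Express, Strength Flow.
Rowing Flow starts before Core Power ends → Core Power and Rowing Flow overlap.
Rowing Intro starts after Core Power ends — done with Core Power.
Rowing Intro starts exactly when Rowing Flow ends (back-to-back, no overlap) — done with Rowing Flow.
Barre 60 starts after Rowing Intro ends — done with Rowing Intro.
Cardio Express starts before Barre 60 ends → Barre 60 and Cardio Express overlap.
Strength Flow starts after Barre 60 ends.
Strength Flow starts after Cardio Express ends.
Overlapping pairs: Barre 60 & Cardio Express, Core Power & Rowing Flow — 2 in total.

2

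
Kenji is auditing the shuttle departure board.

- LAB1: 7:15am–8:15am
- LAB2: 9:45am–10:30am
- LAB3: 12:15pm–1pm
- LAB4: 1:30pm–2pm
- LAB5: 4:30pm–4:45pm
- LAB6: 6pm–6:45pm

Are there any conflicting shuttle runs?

Sorted by start: LAB1, LAB2, LAB3, LAB4, LAB5, LAB6.
LAB2 starts after LAB1 ends, so LAB1 has no further overlaps.
LAB3 starts after LAB2 ends, so LAB2 has no further overlaps.
LAB4 starts after LAB3 ends, so LAB3 has no further overlaps.
LAB5 starts after LAB4 ends, so LAB4 has no further overlaps.
LAB6 starts after LAB5 ends.
Every pair is clear; the schedule has no overlaps.

No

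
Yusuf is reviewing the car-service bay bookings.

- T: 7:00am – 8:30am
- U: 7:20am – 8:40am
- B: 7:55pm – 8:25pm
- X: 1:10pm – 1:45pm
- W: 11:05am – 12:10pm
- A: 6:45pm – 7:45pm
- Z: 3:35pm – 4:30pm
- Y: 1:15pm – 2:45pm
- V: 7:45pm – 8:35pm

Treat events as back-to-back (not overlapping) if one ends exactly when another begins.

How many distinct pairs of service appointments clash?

3

Sorted by start: T, U, W, X, Y, Z, A, V, B.
U starts before T ends → T and U overlap.
W starts after T ends, so nothing later overlaps T either.
W starts after U ends, so nothing later overlaps U either.
X starts after W ends, so nothing later overlaps W either.
Y starts before X ends → X and Y overlap.
Z starts after X ends, so nothing later overlaps X either.
Z starts after Y ends, so nothing later overlaps Y either.
A starts after Z ends, so nothing later overlaps Z either.
V starts exactly when A ends (back-to-back, no overlap), so nothing later overlaps A either.
B starts before V ends → V and B overlap.
Overlapping pairs: B & V, T & U, X & Y — 3 in total.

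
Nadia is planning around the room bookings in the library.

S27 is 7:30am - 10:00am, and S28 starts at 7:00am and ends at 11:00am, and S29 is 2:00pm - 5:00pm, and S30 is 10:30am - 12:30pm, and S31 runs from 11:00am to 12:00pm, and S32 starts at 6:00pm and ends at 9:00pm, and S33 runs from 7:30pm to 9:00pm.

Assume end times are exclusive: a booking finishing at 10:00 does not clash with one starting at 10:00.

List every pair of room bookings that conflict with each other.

S27 & S28, S28 & S30, S30 & S31, S32 & S33

Sorted by start: S28, S27, S30, S31, S29, S32, S33.
S27 starts before S28 ends → S28 and S27 overlap.
S30 starts before S28 ends → S28 and S30 overlap.
S31 starts exactly when S28 ends (back-to-back, no overlap), so S28 has no further overlaps.
S30 starts after S27 ends, so S27 has no further overlaps.
S31 starts before S30 ends → S30 and S31 overlap.
S29 starts after S30 ends, so S30 has no further overlaps.
S29 starts after S31 ends, so S31 has no further overlaps.
S32 starts after S29 ends, so S29 has no further overlaps.
S33 starts before S32 ends → S32 and S33 overlap.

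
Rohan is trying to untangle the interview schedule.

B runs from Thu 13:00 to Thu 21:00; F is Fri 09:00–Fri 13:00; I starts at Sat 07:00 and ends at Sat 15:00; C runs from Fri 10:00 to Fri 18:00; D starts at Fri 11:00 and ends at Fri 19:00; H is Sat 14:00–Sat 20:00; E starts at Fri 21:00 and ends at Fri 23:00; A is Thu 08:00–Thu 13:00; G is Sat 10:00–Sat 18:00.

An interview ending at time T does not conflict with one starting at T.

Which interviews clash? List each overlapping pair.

Sorted by start: A, B, F, C, D, E, I, G, H.
B starts exactly when A ends (back-to-back, no overlap); A is clear from here.
F starts after B ends; B is clear from here.
C starts before F ends → F and C overlap.
D starts before F ends → F and D overlap.
E starts after F ends; F is clear from here.
D starts before C ends → C and D overlap.
E starts after C ends; C is clear from here.
E starts after D ends; D is clear from here.
I starts after E ends; E is clear from here.
G starts before I ends → I and G overlap.
H starts before I ends → I and H overlap.
H starts before G ends → G and H overlap.

C & D, C & F, D & F, G & H, G & I, H & I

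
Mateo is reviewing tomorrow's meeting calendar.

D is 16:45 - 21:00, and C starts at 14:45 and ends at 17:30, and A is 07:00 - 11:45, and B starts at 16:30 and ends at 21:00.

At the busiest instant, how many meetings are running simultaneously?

Sweep the timeline, counting +1 at each start and −1 at each end (ends before starts at a tie):
07:00 start A → 1
11:45 end A → 0
14:45 start C → 1
16:30 start B → 2
16:45 start D → 3
17:30 end C → 2
21:00 end B → 1
21:00 end D → 0
Peak is 3, at 16:45 (B, C, D).

3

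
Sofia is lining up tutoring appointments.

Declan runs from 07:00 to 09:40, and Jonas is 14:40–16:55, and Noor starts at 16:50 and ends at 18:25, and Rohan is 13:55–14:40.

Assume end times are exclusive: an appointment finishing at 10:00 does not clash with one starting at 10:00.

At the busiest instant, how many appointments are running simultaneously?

2

Sweep the timeline, counting +1 at each start and −1 at each end (ends before starts at a tie):
07:00 start Declan → 1
09:40 end Declan → 0
13:55 start Rohan → 1
14:40 end Rohan → 0
14:40 start Jonas → 1
16:50 start Noor → 2
16:55 end Jonas → 1
18:25 end Noor → 0
Peak is 2, at 16:50 (Jonas, Noor).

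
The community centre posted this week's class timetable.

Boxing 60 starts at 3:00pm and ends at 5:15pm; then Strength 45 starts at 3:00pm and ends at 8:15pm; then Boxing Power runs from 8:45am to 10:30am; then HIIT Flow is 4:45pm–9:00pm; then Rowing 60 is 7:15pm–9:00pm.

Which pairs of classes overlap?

Boxing 60 & HIIT Flow, Boxing 60 & Strength 45, HIIT Flow & Rowing 60, HIIT Flow & Strength 45, Rowing 60 & Strength 45

Two intervals overlap when each starts before the other ends.
Sorted by start: Boxing Power, Strength 45, Boxing 60, HIIT Flow, Rowing 60.
Strength 45 starts after Boxing Power ends; Boxing Power is clear from here.
Boxing 60 starts before Strength 45 ends → Strength 45 and Boxing 60 overlap.
HIIT Flow starts before Strength 45 ends → Strength 45 and HIIT Flow overlap.
Rowing 60 starts before Strength 45 ends → Strength 45 and Rowing 60 overlap.
HIIT Flow starts before Boxing 60 ends → Boxing 60 and HIIT Flow overlap.
Rowing 60 starts after Boxing 60 ends.
Rowing 60 starts before HIIT Flow ends → HIIT Flow and Rowing 60 overlap.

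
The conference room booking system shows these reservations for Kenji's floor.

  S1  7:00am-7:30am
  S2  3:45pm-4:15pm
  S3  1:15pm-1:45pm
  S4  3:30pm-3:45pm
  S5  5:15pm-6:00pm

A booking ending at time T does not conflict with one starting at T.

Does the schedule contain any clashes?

No

Check each pair: they overlap iff neither finishes before the other starts.
Sorted by start: S1, S3, S4, S2, S5.
S3 starts after S1 ends, so S1 has no further overlaps.
S4 starts after S3 ends, so S3 has no further overlaps.
S2 starts exactly when S4 ends (back-to-back, no overlap), so S4 has no further overlaps.
S5 starts after S2 ends.
Every pair is clear; the schedule has no overlaps.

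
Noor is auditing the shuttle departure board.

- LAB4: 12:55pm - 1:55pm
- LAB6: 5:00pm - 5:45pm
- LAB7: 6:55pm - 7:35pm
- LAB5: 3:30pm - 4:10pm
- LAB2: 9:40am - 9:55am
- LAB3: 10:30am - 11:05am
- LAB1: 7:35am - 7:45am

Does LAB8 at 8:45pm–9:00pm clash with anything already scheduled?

LAB1: ends 7:45am at or before LAB8 starts 8:45pm → clear.
LAB2: ends 9:55am at or before LAB8 starts 8:45pm → clear.
LAB3: ends 11:05am at or before LAB8 starts 8:45pm → clear.
LAB4: ends 1:55pm at or before LAB8 starts 8:45pm → clear.
LAB5: ends 4:10pm at or before LAB8 starts 8:45pm → clear.
LAB6: ends 5:45pm at or before LAB8 starts 8:45pm → clear.
LAB7: ends 7:35pm at or before LAB8 starts 8:45pm → clear.

No — it doesn't clash with anything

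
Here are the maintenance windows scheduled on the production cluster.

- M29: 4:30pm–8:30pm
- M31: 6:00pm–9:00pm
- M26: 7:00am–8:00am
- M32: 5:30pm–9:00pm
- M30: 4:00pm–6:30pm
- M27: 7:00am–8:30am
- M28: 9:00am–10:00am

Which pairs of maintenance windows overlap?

Two intervals overlap when each starts before the other ends.
Sorted by start: M26, M27, M28, M30, M29, M32, M31.
M27 starts before M26 ends → M26 and M27 overlap.
M28 starts after M26 ends, so nothing later overlaps M26 either.
M28 starts after M27 ends, so nothing later overlaps M27 either.
M30 starts after M28 ends, so nothing later overlaps M28 either.
M29 starts before M30 ends → M30 and M29 overlap.
M32 starts before M30 ends → M30 and M32 overlap.
M31 starts before M30 ends → M30 and M31 overlap.
M32 starts before M29 ends → M29 and M32 overlap.
M31 starts before M29 ends → M29 and M31 overlap.
M31 starts before M32 ends → M32 and M31 overlap.

M26 & M27, M29 & M30, M29 & M31, M29 & M32, M30 & M31, M30 & M32, M31 & M32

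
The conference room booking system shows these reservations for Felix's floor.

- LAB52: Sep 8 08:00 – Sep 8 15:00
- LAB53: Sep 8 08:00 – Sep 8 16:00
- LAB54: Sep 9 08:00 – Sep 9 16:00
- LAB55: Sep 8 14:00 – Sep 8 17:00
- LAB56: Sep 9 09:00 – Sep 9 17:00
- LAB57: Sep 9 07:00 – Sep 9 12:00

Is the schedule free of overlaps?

Sorted by start: LAB52, LAB53, LAB55, LAB57, LAB54, LAB56.
LAB53 starts before LAB52 ends → LAB52 and LAB53 overlap.
That's a conflict, so the schedule is not conflict-free.

No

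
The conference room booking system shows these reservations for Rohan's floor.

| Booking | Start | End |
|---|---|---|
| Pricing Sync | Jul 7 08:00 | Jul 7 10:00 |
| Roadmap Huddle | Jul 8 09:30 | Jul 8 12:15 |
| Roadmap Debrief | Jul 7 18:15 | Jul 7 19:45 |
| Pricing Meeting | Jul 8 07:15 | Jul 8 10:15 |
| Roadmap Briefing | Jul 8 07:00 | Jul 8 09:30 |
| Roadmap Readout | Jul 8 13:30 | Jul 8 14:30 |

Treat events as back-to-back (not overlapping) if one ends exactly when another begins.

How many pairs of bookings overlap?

Two intervals overlap when each starts before the other ends.
Sorted by start: Pricing Sync, Roadmap Debrief, Roadmap Briefing, Pricing Meeting, Roadmap Huddle, Roadmap Readout.
Roadmap Debrief starts after Pricing Sync ends, so nothing later overlaps Pricing Sync either.
Roadmap Briefing starts after Roadmap Debrief ends, so nothing later overlaps Roadmap Debrief either.
Pricing Meeting starts before Roadmap Briefing ends → Roadmap Briefing and Pricing Meeting overlap.
Roadmap Huddle starts exactly when Roadmap Briefing ends (back-to-back, no overlap), so nothing later overlaps Roadmap Briefing either.
Roadmap Huddle starts before Pricing Meeting ends → Pricing Meeting and Roadmap Huddle overlap.
Roadmap Readout starts after Pricing Meeting ends.
Roadmap Readout starts after Roadmap Huddle ends.
Overlapping pairs: Pricing Meeting & Roadmap Briefing, Pricing Meeting & Roadmap Huddle — 2 in total.

2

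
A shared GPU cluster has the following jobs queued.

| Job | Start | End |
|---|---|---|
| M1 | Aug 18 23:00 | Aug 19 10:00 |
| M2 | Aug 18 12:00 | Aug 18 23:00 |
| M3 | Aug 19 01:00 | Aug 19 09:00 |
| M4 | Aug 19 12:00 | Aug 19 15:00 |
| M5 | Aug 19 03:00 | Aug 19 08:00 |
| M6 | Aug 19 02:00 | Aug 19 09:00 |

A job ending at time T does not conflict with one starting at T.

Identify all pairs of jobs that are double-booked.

Two intervals overlap when each starts before the other ends.
Sorted by start: M2, M1, M3, M6, M5, M4.
M1 starts exactly when M2 ends (back-to-back, no overlap), so nothing later overlaps M2 either.
M3 starts before M1 ends → M1 and M3 overlap.
M6 starts before M1 ends → M1 and M6 overlap.
M5 starts before M1 ends → M1 and M5 overlap.
M4 starts after M1 ends.
M6 starts before M3 ends → M3 and M6 overlap.
M5 starts before M3 ends → M3 and M5 overlap.
M4 starts after M3 ends.
M5 starts before M6 ends → M6 and M5 overlap.
M4 starts after M6 ends.
M4 starts after M5 ends.

M1 & M3, M1 & M5, M1 & M6, M3 & M5, M3 & M6, M5 & M6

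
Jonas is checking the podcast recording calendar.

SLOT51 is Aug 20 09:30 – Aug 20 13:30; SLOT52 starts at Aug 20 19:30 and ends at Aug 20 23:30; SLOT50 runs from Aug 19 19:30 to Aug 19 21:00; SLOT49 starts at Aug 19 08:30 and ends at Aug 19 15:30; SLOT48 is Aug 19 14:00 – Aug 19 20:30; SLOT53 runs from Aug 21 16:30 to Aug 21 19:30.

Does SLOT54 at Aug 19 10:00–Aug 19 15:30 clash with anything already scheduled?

SLOT49: starts Aug 19 08:30 before SLOT54 ends Aug 19 15:30, and ends Aug 19 15:30 after SLOT54 starts Aug 19 10:00 → overlap.
SLOT48: starts Aug 19 14:00 before SLOT54 ends Aug 19 15:30, and ends Aug 19 20:30 after SLOT54 starts Aug 19 10:00 → overlap.
SLOT50: starts Aug 19 19:30 at or after SLOT54 ends Aug 19 15:30 → clear.
SLOT51: starts Aug 20 09:30 at or after SLOT54 ends Aug 19 15:30 → clear.
SLOT52: starts Aug 20 19:30 at or after SLOT54 ends Aug 19 15:30 → clear.
SLOT53: starts Aug 21 16:30 at or after SLOT54 ends Aug 19 15:30 → clear.
SLOT54 overlaps SLOT48, SLOT49.

Yes — it overlaps SLOT48, SLOT49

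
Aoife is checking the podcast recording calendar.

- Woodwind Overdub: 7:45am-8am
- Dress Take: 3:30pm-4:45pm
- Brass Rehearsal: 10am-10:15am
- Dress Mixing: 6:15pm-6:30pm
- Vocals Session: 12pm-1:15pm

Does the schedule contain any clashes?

No

Two intervals overlap when each starts before the other ends.
Sorted by start: Woodwind Overdub, Brass Rehearsal, Vocals Session, Dress Take, Dress Mixing.
Brass Rehearsal starts after Woodwind Overdub ends; Woodwind Overdub is clear from here.
Vocals Session starts after Brass Rehearsal ends; Brass Rehearsal is clear from here.
Dress Take starts after Vocals Session ends; Vocals Session is clear from here.
Dress Mixing starts after Dress Take ends.
Every pair is clear; the schedule has no overlaps.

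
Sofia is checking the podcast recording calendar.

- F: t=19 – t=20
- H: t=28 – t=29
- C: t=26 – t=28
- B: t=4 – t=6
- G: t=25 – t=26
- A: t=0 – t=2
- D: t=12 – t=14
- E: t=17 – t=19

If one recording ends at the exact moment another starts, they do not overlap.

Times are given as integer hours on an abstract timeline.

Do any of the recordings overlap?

Sorted by start: A, B, D, E, F, G, C, H.
B starts after A ends; A is clear from here.
D starts after B ends; B is clear from here.
E starts after D ends; D is clear from here.
F starts exactly when E ends (back-to-back, no overlap); E is clear from here.
G starts after F ends; F is clear from here.
C starts exactly when G ends (back-to-back, no overlap); G is clear from here.
H starts exactly when C ends (back-to-back, no overlap).
Every pair is clear; the schedule has no overlaps.

No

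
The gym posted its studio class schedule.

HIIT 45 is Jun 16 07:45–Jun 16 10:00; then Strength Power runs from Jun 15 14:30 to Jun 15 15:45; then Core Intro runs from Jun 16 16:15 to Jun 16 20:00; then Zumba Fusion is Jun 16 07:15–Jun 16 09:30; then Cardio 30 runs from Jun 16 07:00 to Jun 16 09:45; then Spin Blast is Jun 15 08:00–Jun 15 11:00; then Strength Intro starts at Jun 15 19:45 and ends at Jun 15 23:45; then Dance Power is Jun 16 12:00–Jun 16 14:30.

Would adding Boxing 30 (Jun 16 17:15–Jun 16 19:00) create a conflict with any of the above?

Spin Blast: ends Jun 15 11:00 at or before Boxing 30 starts Jun 16 17:15 → clear.
Strength Power: ends Jun 15 15:45 at or before Boxing 30 starts Jun 16 17:15 → clear.
Strength Intro: ends Jun 15 23:45 at or before Boxing 30 starts Jun 16 17:15 → clear.
Cardio 30: ends Jun 16 09:45 at or before Boxing 30 starts Jun 16 17:15 → clear.
Zumba Fusion: ends Jun 16 09:30 at or before Boxing 30 starts Jun 16 17:15 → clear.
HIIT 45: ends Jun 16 10:00 at or before Boxing 30 starts Jun 16 17:15 → clear.
Dance Power: ends Jun 16 14:30 at or before Boxing 30 starts Jun 16 17:15 → clear.
Core Intro: starts Jun 16 16:15 before Boxing 30 ends Jun 16 19:00, and ends Jun 16 20:00 after Boxing 30 starts Jun 16 17:15 → overlap.
Boxing 30 overlaps Core Intro.

Yes — it overlaps Core Intro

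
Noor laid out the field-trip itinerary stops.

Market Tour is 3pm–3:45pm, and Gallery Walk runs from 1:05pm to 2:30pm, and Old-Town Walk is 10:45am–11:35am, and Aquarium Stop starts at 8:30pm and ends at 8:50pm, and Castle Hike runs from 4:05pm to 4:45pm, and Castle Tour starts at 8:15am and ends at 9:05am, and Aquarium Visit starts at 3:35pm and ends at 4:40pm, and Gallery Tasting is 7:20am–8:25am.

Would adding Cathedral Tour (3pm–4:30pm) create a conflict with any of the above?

Yes — it overlaps Aquarium Visit, Castle Hike, Market Tour

Gallery Tasting: ends 8:25am at or before Cathedral Tour starts 3pm → clear.
Castle Tour: ends 9:05am at or before Cathedral Tour starts 3pm → clear.
Old-Town Walk: ends 11:35am at or before Cathedral Tour starts 3pm → clear.
Gallery Walk: ends 2:30pm at or before Cathedral Tour starts 3pm → clear.
Market Tour: starts 3pm before Cathedral Tour ends 4:30pm, and ends 3:45pm after Cathedral Tour starts 3pm → overlap.
Aquarium Visit: starts 3:35pm before Cathedral Tour ends 4:30pm, and ends 4:40pm after Cathedral Tour starts 3pm → overlap.
Castle Hike: starts 4:05pm before Cathedral Tour ends 4:30pm, and ends 4:45pm after Cathedral Tour starts 3pm → overlap.
Aquarium Stop: starts 8:30pm at or after Cathedral Tour ends 4:30pm → clear.
Cathedral Tour overlaps Aquarium Visit, Market Tour, Castle Hike.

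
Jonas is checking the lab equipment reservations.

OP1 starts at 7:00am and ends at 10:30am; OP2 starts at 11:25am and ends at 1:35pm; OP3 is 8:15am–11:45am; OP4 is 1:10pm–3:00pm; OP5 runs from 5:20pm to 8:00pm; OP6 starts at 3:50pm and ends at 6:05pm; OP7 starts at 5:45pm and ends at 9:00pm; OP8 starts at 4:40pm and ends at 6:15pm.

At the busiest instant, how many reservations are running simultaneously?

4

Walk through starts and ends in time order (an end at T is processed before a start at T):
7:00am start OP1 → 1
8:15am start OP3 → 2
10:30am end OP1 → 1
11:25am start OP2 → 2
11:45am end OP3 → 1
1:10pm start OP4 → 2
1:35pm end OP2 → 1
3:00pm end OP4 → 0
3:50pm start OP6 → 1
4:40pm start OP8 → 2
5:20pm start OP5 → 3
5:45pm start OP7 → 4
6:05pm end OP6 → 3
6:15pm end OP8 → 2
8:00pm end OP5 → 1
9:00pm end OP7 → 0
Peak is 4, at 5:45pm (OP5, OP6, OP7, OP8).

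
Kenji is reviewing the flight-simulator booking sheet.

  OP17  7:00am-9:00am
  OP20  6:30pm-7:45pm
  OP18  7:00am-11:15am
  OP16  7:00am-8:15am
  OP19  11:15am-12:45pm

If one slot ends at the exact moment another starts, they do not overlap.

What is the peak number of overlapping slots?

3

Sort all start/end points and keep a running count:
7:00am start OP16 → 1
7:00am start OP17 → 2
7:00am start OP18 → 3
8:15am end OP16 → 2
9:00am end OP17 → 1
11:15am end OP18 → 0
11:15am start OP19 → 1
12:45pm end OP19 → 0
6:30pm start OP20 → 1
7:45pm end OP20 → 0
Peak is 3, at 7:00am (OP16, OP17, OP18).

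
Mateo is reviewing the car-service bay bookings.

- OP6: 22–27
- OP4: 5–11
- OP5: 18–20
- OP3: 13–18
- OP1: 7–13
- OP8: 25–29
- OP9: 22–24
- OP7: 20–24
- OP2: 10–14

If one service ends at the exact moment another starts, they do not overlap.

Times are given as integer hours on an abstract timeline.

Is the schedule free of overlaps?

Sorted by start: OP4, OP1, OP2, OP3, OP5, OP7, OP6, OP9, OP8.
OP1 starts before OP4 ends → OP4 and OP1 overlap.
That's a conflict, so the schedule is not conflict-free.

No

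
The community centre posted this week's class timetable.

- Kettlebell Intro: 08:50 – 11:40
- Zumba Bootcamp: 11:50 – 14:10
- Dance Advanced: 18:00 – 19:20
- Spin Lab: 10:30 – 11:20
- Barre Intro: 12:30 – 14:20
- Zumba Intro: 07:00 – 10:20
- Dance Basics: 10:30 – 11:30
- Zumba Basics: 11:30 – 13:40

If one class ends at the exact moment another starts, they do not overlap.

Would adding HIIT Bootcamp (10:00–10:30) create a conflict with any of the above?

Yes — it overlaps Kettlebell Intro, Zumba Intro

Zumba Intro: starts 07:00 before HIIT Bootcamp ends 10:30, and ends 10:20 after HIIT Bootcamp starts 10:00 → overlap.
Kettlebell Intro: starts 08:50 before HIIT Bootcamp ends 10:30, and ends 11:40 after HIIT Bootcamp starts 10:00 → overlap.
Spin Lab: starts 10:30 at or after HIIT Bootcamp ends 10:30 → clear.
Dance Basics: starts 10:30 at or after HIIT Bootcamp ends 10:30 → clear.
Zumba Basics: starts 11:30 at or after HIIT Bootcamp ends 10:30 → clear.
Zumba Bootcamp: starts 11:50 at or after HIIT Bootcamp ends 10:30 → clear.
Barre Intro: starts 12:30 at or after HIIT Bootcamp ends 10:30 → clear.
Dance Advanced: starts 18:00 at or after HIIT Bootcamp ends 10:30 → clear.
HIIT Bootcamp overlaps Zumba Intro, Kettlebell Intro.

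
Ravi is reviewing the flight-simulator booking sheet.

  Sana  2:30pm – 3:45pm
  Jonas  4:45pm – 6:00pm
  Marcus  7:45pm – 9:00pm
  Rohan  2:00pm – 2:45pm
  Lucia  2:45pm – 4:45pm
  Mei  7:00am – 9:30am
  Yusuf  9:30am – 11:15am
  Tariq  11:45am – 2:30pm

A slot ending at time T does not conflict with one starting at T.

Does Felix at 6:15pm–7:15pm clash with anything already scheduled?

No — it doesn't clash with anything

Mei: ends 9:30am at or before Felix starts 6:15pm → clear.
Yusuf: ends 11:15am at or before Felix starts 6:15pm → clear.
Tariq: ends 2:30pm at or before Felix starts 6:15pm → clear.
Rohan: ends 2:45pm at or before Felix starts 6:15pm → clear.
Sana: ends 3:45pm at or before Felix starts 6:15pm → clear.
Lucia: ends 4:45pm at or before Felix starts 6:15pm → clear.
Jonas: ends 6:00pm at or before Felix starts 6:15pm → clear.
Marcus: starts 7:45pm at or after Felix ends 7:15pm → clear.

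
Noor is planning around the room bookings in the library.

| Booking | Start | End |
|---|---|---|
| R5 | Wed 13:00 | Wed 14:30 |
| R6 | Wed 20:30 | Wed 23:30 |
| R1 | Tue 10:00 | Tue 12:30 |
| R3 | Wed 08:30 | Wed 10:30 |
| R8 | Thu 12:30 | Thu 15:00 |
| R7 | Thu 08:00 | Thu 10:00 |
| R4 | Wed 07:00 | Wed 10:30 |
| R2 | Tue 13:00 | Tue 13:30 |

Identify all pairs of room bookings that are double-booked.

R3 & R4

Sorted by start: R1, R2, R4, R3, R5, R6, R7, R8.
R2 starts after R1 ends, so nothing later overlaps R1 either.
R4 starts after R2 ends, so nothing later overlaps R2 either.
R3 starts before R4 ends → R4 and R3 overlap.
R5 starts after R4 ends, so nothing later overlaps R4 either.
R5 starts after R3 ends, so nothing later overlaps R3 either.
R6 starts after R5 ends, so nothing later overlaps R5 either.
R7 starts after R6 ends, so nothing later overlaps R6 either.
R8 starts after R7 ends.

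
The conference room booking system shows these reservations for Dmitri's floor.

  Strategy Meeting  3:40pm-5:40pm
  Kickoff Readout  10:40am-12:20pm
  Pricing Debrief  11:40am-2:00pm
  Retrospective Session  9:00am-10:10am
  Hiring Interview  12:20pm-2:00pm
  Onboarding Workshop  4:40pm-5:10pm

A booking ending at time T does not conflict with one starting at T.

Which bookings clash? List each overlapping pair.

Hiring Interview & Pricing Debrief, Kickoff Readout & Pricing Debrief, Onboarding Workshop & Strategy Meeting

Sorted by start: Retrospective Session, Kickoff Readout, Pricing Debrief, Hiring Interview, Strategy Meeting, Onboarding Workshop.
Kickoff Readout starts after Retrospective Session ends, so nothing later overlaps Retrospective Session either.
Pricing Debrief starts before Kickoff Readout ends → Kickoff Readout and Pricing Debrief overlap.
Hiring Interview starts exactly when Kickoff Readout ends (back-to-back, no overlap), so nothing later overlaps Kickoff Readout either.
Hiring Interview starts before Pricing Debrief ends → Pricing Debrief and Hiring Interview overlap.
Strategy Meeting starts after Pricing Debrief ends, so nothing later overlaps Pricing Debrief either.
Strategy Meeting starts after Hiring Interview ends, so nothing later overlaps Hiring Interview either.
Onboarding Workshop starts before Strategy Meeting ends → Strategy Meeting and Onboarding Workshop overlap.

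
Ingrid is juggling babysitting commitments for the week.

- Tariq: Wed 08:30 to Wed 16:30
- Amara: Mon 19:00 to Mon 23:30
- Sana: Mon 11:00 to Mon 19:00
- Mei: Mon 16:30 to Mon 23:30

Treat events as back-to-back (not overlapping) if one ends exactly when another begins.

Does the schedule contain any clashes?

Yes

Sorted by start: Sana, Mei, Amara, Tariq.
Mei starts before Sana ends → Sana and Mei overlap.
That's a conflict, so the schedule is not conflict-free.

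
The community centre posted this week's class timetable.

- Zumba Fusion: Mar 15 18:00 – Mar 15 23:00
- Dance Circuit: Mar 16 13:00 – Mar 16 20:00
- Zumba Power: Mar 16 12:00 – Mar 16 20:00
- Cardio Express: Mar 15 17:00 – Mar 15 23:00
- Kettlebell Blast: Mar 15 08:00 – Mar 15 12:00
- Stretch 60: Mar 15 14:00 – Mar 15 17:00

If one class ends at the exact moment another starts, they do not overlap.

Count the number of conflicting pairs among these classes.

Sorted by start: Kettlebell Blast, Stretch 60, Cardio Express, Zumba Fusion, Zumba Power, Dance Circuit.
Stretch 60 starts after Kettlebell Blast ends, so nothing later overlaps Kettlebell Blast either.
Cardio Express starts exactly when Stretch 60 ends (back-to-back, no overlap), so nothing later overlaps Stretch 60 either.
Zumba Fusion starts before Cardio Express ends → Cardio Express and Zumba Fusion overlap.
Zumba Power starts after Cardio Express ends, so nothing later overlaps Cardio Express either.
Zumba Power starts after Zumba Fusion ends, so nothing later overlaps Zumba Fusion either.
Dance Circuit starts before Zumba Power ends → Zumba Power and Dance Circuit overlap.
Overlapping pairs: Cardio Express & Zumba Fusion, Dance Circuit & Zumba Power — 2 in total.

2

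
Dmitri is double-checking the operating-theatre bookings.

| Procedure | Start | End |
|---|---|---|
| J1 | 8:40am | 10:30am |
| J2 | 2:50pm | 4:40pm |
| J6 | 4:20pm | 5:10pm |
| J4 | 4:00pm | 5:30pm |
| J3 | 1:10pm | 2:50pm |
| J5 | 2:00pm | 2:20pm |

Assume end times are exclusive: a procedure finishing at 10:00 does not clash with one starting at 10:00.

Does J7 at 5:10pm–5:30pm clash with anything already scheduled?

J1: ends 10:30am at or before J7 starts 5:10pm → clear.
J3: ends 2:50pm at or before J7 starts 5:10pm → clear.
J5: ends 2:20pm at or before J7 starts 5:10pm → clear.
J2: ends 4:40pm at or before J7 starts 5:10pm → clear.
J4: starts 4:00pm before J7 ends 5:30pm, and ends 5:30pm after J7 starts 5:10pm → overlap.
J6: ends 5:10pm at or before J7 starts 5:10pm → clear.
J7 overlaps J4.

Yes — it overlaps J4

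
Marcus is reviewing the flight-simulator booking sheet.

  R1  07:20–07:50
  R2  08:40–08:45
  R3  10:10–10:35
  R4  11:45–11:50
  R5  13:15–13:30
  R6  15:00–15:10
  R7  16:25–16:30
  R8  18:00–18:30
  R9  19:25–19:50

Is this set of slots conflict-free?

Sorted by start: R1, R2, R3, R4, R5, R6, R7, R8, R9.
R2 starts after R1 ends — done with R1.
R3 starts after R2 ends — done with R2.
R4 starts after R3 ends — done with R3.
R5 starts after R4 ends — done with R4.
R6 starts after R5 ends — done with R5.
R7 starts after R6 ends — done with R6.
R8 starts after R7 ends — done with R7.
R9 starts after R8 ends.
Every pair is clear; the schedule has no overlaps.

Yes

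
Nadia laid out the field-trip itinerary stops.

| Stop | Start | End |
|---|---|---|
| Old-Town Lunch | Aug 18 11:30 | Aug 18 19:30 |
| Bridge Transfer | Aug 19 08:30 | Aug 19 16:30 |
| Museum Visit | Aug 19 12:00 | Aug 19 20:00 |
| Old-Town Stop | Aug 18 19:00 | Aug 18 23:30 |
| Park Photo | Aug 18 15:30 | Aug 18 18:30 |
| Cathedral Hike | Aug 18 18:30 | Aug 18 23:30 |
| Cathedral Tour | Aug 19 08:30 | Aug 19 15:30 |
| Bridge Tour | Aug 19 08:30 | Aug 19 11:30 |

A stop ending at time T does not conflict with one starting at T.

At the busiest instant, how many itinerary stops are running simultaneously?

3

Sort all start/end points and keep a running count:
Aug 18 11:30 start Old-Town Lunch → 1
Aug 18 15:30 start Park Photo → 2
Aug 18 18:30 end Park Photo → 1
Aug 18 18:30 start Cathedral Hike → 2
Aug 18 19:00 start Old-Town Stop → 3
Aug 18 19:30 end Old-Town Lunch → 2
Aug 18 23:30 end Cathedral Hike → 1
Aug 18 23:30 end Old-Town Stop → 0
Aug 19 08:30 start Bridge Tour → 1
Aug 19 08:30 start Bridge Transfer → 2
Aug 19 08:30 start Cathedral Tour → 3
Aug 19 11:30 end Bridge Tour → 2
Aug 19 12:00 start Museum Visit → 3
Aug 19 15:30 end Cathedral Tour → 2
Aug 19 16:30 end Bridge Transfer → 1
Aug 19 20:00 end Museum Visit → 0
Peak is 3, at Aug 18 19:00 (Cathedral Hike, Old-Town Lunch, Old-Town Stop).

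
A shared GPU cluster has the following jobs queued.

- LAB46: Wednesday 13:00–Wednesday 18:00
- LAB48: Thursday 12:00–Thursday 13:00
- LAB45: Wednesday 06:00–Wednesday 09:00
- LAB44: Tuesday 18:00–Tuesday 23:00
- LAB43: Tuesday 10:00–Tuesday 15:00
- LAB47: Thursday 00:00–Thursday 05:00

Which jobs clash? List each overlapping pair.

none

Sorted by start: LAB43, LAB44, LAB45, LAB46, LAB47, LAB48.
LAB44 starts after LAB43 ends; LAB43 is clear from here.
LAB45 starts after LAB44 ends; LAB44 is clear from here.
LAB46 starts after LAB45 ends; LAB45 is clear from here.
LAB47 starts after LAB46 ends; LAB46 is clear from here.
LAB48 starts after LAB47 ends.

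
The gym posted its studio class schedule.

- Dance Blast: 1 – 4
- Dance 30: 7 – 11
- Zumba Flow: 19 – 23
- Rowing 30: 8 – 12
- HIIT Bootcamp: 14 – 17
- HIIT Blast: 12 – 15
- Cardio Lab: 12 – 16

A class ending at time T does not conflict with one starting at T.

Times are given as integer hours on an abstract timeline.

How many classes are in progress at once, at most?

Sweep the timeline, counting +1 at each start and −1 at each end (ends before starts at a tie):
1 start Dance Blast → 1
4 end Dance Blast → 0
7 start Dance 30 → 1
8 start Rowing 30 → 2
11 end Dance 30 → 1
12 end Rowing 30 → 0
12 start Cardio Lab → 1
12 start HIIT Blast → 2
14 start HIIT Bootcamp → 3
15 end HIIT Blast → 2
16 end Cardio Lab → 1
17 end HIIT Bootcamp → 0
19 start Zumba Flow → 1
23 end Zumba Flow → 0
Peak is 3, at 14 (Cardio Lab, HIIT Blast, HIIT Bootcamp).

3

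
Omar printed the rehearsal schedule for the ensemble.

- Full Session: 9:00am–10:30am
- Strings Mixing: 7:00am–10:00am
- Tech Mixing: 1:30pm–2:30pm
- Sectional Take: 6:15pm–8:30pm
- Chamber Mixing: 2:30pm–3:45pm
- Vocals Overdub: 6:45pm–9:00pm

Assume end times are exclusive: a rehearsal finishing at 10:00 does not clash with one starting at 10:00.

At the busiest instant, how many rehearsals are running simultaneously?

Sweep the timeline, counting +1 at each start and −1 at each end (ends before starts at a tie):
7:00am start Strings Mixing → 1
9:00am start Full Session → 2
10:00am end Strings Mixing → 1
10:30am end Full Session → 0
1:30pm start Tech Mixing → 1
2:30pm end Tech Mixing → 0
2:30pm start Chamber Mixing → 1
3:45pm end Chamber Mixing → 0
6:15pm start Sectional Take → 1
6:45pm start Vocals Overdub → 2
8:30pm end Sectional Take → 1
9:00pm end Vocals Overdub → 0
Peak is 2, at 9:00am (Full Session, Strings Mixing).

2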